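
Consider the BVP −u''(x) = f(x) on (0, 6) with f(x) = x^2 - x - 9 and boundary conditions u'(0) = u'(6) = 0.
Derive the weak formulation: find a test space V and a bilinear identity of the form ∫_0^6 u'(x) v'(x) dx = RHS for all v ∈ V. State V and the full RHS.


V = H^1(0, 6) (no boundary constraint on v; u is determined up to an additive constant); weak form: ∫_0^6 u'v' dx = ∫_0^6 (x^2 - x - 9) v dx for all v ∈ V.

Multiply both sides by a test function v and integrate from 0 to 6:
  ∫_0^6 −u''(x) v(x) dx = ∫_0^6 f(x) v(x) dx.
Integrate the LHS by parts once:
  ∫_0^6 −u'' v dx = −[u'(x) v(x)]_0^6 + ∫_0^6 u'(x) v'(x) dx.
Thus ∫_0^6 u'(x) v'(x) dx = ∫_0^6 f(x) v(x) dx + [u'(x) v(x)]_0^6.
Choose V so that boundary terms are either known or forced to vanish.
u has homogeneous Neumann: u'(0) = u'(6) = 0. So [u' v]_0^6 = 0·v(6) − 0·v(0) = 0 for any v; take V = H^1(0, 6).
Weak formulation: find u (satisfying any essential BC) such that ∫_0^6 u'(x) v'(x) dx = ∫_0^6 f v dx for all v ∈ V (homogeneous Neumann, so boundary terms vanish).
Substituting f(x) = x^2 - x - 9, the right-hand side is ∫_0^6 (x^2 - x - 9) v dx.
Compatibility check (pure Neumann): taking v ≡ 1 ∈ V gives 0 = ∫_0^6 f dx + (0) − (0), i.e. ∫_0^6 f dx must equal u'(0) − u'(6) = 0. Indeed ∫_0^6 (x^2 - x - 9) dx = 0, so the data are compatible. The solution is then unique only up to an additive constant (fix it e.g. by requiring ∫_0^6 u dx = 0).


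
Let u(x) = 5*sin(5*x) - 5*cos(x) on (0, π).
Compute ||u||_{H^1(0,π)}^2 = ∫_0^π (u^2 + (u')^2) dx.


||u||_{H^1(0,π)}^2 = 350*π

u'(x) = 5*sin(x) + 25*cos(5*x).
Expand u² and (u')² and integrate term by term on (0, π), using: for integers n ≥ 1, ∫_0^π sin²(nx) dx = ∫_0^π cos²(nx) dx = π/2; for n ≠ n', ∫_0^π sin(nx)sin(n'x) dx = ∫_0^π cos(nx)cos(n'x) dx = 0; and by product-to-sum, ∫_0^π sin(nx)cos(n'x) dx = ½∫_0^π [sin((n+n')x) + sin((n−n')x)] dx, which is 0 when n+n' is even and 2n/(n²−n'²) when n+n' is odd (it need not vanish on (0, π)).
  u² squared terms: (-5)²·∫cos(x)² dx = 25·π/2 = 25*π/2;  (5)²·∫sin(5x)² dx = 25·π/2 = 25*π/2.
  u² cross terms: 2·(-5)·(5)·∫cos(x)·sin(5x) dx = -50·(0) = 0.
  So ∫_0^π u² dx = 25*π/2 + 25*π/2 + 0 = 25*π.
  (u')² squared terms: (5)²·∫sin(x)² dx = 25·π/2 = 25*π/2;  (25)²·∫cos(5x)² dx = 625·π/2 = 625*π/2.
  (u')² cross terms: 2·(5)·(25)·∫sin(x)·cos(5x) dx = 250·(0) = 0.
  So ∫_0^π (u')² dx = 25*π/2 + 625*π/2 + 0 = 325*π.
||u||_{H^1}^2 = (25*π) + (325*π) = 350*π.


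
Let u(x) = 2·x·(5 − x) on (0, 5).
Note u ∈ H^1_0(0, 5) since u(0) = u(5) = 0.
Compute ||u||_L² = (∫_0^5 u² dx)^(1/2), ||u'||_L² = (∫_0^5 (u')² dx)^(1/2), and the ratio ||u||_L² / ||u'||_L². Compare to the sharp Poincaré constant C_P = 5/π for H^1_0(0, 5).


||u||_L² / ||u'||_L² = sqrt(10)/2 < C_P = 5/π.

u(x) = 2·x·(5 − x), so u'(x) = 10 - 4*x.
u(x) = 2·x·(5 − x) vanishes at x = 0 and x = 5, so u ∈ H^1_0(0, 5). Differentiate via the product rule and integrate the resulting polynomials term by term.
  ∫_0^5 u² dx = ∫_0^5 (4*x^4 - 40*x^3 + 100*x^2) dx. Term by term:
    ∫_0^5 4*x^4 dx = 2500;  ∫_0^5 -40*x^3 dx = -6250;  ∫_0^5 100*x^2 dx = 12500/3.
  Sum: 2500 − 6250 + 12500/3 = 1250/3.
  ∫_0^5 (u')² dx = ∫_0^5 (16*x^2 - 80*x + 100) dx. Term by term:
    ∫_0^5 16*x^2 dx = 2000/3;  ∫_0^5 -80*x dx = -1000;  ∫_0^5 100 dx = 500.
  Sum: 2000/3 − 1000 + 500 = 500/3.
∫_0^5 u² dx = 1250/3, so ||u||_L² = 25*sqrt(6)/3.
∫_0^5 (u')² dx = 500/3, so ||u'||_L² = 10*sqrt(15)/3.
Ratio ||u||_L² / ||u'||_L² = sqrt(10)/2.
Sharp Poincaré constant on H^1_0(0, 5) is C_P = L/π = 5/π, achieved by sin(π/5·x).
A polynomial bump cannot attain the sharp Poincaré constant (only the first sine eigenfunction does), so the ratio is strictly less than C_P, consistent with ||u||_L² ≤ C_P ||u'||_L².


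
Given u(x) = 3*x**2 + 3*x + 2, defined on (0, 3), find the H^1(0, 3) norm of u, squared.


||u||_{H^1}^2 = 15699/10

The H^1 norm (squared) on an interval (0, L) is
  ||u||_{H^1}^2 = ∫_0^L u(x)^2 dx + ∫_0^L u'(x)^2 dx.
Compute u'(x) = 6*x + 3.
Then u(x)^2 = 9*x**4 + 18*x**3 + 21*x**2 + 12*x + 4 and u'(x)^2 = 36*x**2 + 36*x + 9.
Integrate each monomial from 0 to 3 using ∫_0^3 c·x^n dx = c·3^(n+1)/(n+1):
  ∫_0^3 u(x)^2 dx = ∫_0^3 (9*x^4 + 18*x^3 + 21*x^2 + 12*x + 4) dx. Term by term:
    ∫_0^3 9*x^4 dx = 2187/5;  ∫_0^3 18*x^3 dx = 729/2;  ∫_0^3 21*x^2 dx = 189;
    ∫_0^3 12*x dx = 54;  ∫_0^3 4 dx = 12.
  Sum: 2187/5 + 729/2 + 189 + 54 + 12 = 10569/10.
  ∫_0^3 u'(x)^2 dx = ∫_0^3 (36*x^2 + 36*x + 9) dx. Term by term:
    ∫_0^3 36*x^2 dx = 324;  ∫_0^3 36*x dx = 162;  ∫_0^3 9 dx = 27.
  Sum: 324 + 162 + 27 = 513.
Adding: ||u||_{H^1}^2 = 10569/10 + 513 = 15699/10.


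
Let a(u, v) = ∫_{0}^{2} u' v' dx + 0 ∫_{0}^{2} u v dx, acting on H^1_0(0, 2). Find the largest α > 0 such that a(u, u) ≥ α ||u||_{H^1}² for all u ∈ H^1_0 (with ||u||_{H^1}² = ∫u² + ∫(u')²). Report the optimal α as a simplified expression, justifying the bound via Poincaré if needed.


α = π^2/(4 + π^2)

Coercivity of a(·,·) on H^1_0(0, 2) means a(u, u) ≥ α ||u||_{H^1}² for every u ∈ H^1_0.
The interval has length L = 2, and Poincaré/coercivity depend only on L. Here a(u, u) = ∫(u')² + (0)·∫u².
Here c = 0, so a(u,u) = ∫(u')² alone. The condition a(u,u) ≥ α||u||_{H^1}² reads (1−α)∫(u')² ≥ (α−c)∫u². Any admissible α is ≤ 1 (rapidly oscillating u have ∫u²/∫(u')² → 0), and α = 1 would force 0 ≥ (1−c)∫u², impossible since c < 1; so 1−α > 0. By the sharp Poincaré inequality on H^1_0 of an interval of length L, ∫(u')² ≥ (π/L)²∫u² with equality for the first sine mode sin(π(x−x₀)/L) (x₀ the left endpoint), so the inequality holds for all u iff (1−α)(π/L)² ≥ α − c, i.e. α ≤ ((π/L)² + c)/((π/L)² + 1) = (1 + c(L/π)²)/(1 + (L/π)²). (Direct route, valid since c ≤ 0: Poincaré gives c∫u² ≥ c(L/π)²∫(u')², so a(u,u) ≥ (1 + c(L/π)²)∫(u')², while ||u||_{H^1}² ≤ (1 + (L/π)²)∫(u')²; dividing yields the same α.) With (π/L)² = π^2/4 and c = 0, the largest admissible constant is α = ((π/L)² + c)/((π/L)² + 1).
Simplifying, α = π^2/(4 + π^2).


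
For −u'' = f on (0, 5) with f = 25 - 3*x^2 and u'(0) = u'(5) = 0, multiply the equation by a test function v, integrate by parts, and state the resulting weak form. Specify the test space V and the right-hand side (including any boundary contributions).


V = H^1(0, 5) (no boundary constraint on v; u is determined up to an additive constant); weak form: ∫_0^5 u'v' dx = ∫_0^5 (25 - 3*x^2) v dx for all v ∈ V.

Multiply both sides by a test function v and integrate from 0 to 5:
  ∫_0^5 −u''(x) v(x) dx = ∫_0^5 f(x) v(x) dx.
Integrate the LHS by parts once:
  ∫_0^5 −u'' v dx = −[u'(x) v(x)]_0^5 + ∫_0^5 u'(x) v'(x) dx.
Thus ∫_0^5 u'(x) v'(x) dx = ∫_0^5 f(x) v(x) dx + [u'(x) v(x)]_0^5.
Choose V so that boundary terms are either known or forced to vanish.
u has homogeneous Neumann: u'(0) = u'(5) = 0. So [u' v]_0^5 = 0·v(5) − 0·v(0) = 0 for any v; take V = H^1(0, 5).
Weak formulation: find u (satisfying any essential BC) such that ∫_0^5 u'(x) v'(x) dx = ∫_0^5 f v dx for all v ∈ V (homogeneous Neumann, so boundary terms vanish).
Substituting f(x) = 25 - 3*x^2, the right-hand side is ∫_0^5 (25 - 3*x^2) v dx.
Compatibility check (pure Neumann): taking v ≡ 1 ∈ V gives 0 = ∫_0^5 f dx + (0) − (0), i.e. ∫_0^5 f dx must equal u'(0) − u'(5) = 0. Indeed ∫_0^5 (25 - 3*x^2) dx = 0, so the data are compatible. The solution is then unique only up to an additive constant (fix it e.g. by requiring ∫_0^5 u dx = 0).


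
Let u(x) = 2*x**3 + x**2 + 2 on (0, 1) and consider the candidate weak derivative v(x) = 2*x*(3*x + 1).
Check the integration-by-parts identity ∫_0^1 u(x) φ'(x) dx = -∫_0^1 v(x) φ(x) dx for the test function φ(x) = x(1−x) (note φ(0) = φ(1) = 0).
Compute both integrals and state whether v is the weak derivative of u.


LHS = -7/15, RHS = -7/15. Yes, v = u' weakly.

u(x) = 2*x**3 + x**2 + 2, classical derivative u'(x) = 6*x**2 + 2*x.
φ(x) = x(1−x), so φ'(x) = 1 - 2*x.
Note φ(0) = φ(1) = 0, so the boundary term u·φ vanishes.
LHS = ∫_0^1 u(x) φ'(x) dx = ∫_0^1 (-4*x^4 + x^2 - 4*x + 2) dx. Term by term:
  ∫_0^1 -4*x^4 dx = -4/5;  ∫_0^1 x^2 dx = 1/3;  ∫_0^1 -4*x dx = -2;
  ∫_0^1 2 dx = 2.
Sum: -4/5 + 1/3 − 2 + 2 = -7/15.
So LHS = -7/15.
∫_0^1 v(x) φ(x) dx = ∫_0^1 (-6*x^4 + 4*x^3 + 2*x^2) dx. Term by term:
  ∫_0^1 -6*x^4 dx = -6/5;  ∫_0^1 4*x^3 dx = 1;  ∫_0^1 2*x^2 dx = 2/3.
Sum: -6/5 + 1 + 2/3 = 7/15.
So RHS = -∫_0^1 v(x) φ(x) dx = -7/15.
LHS = RHS, so the identity holds for this test φ.
Moreover u is smooth here and v(x) = u'(x) = 6*x**2 + 2*x pointwise, so the identity holds for every test function. Hence v is the weak derivative of u.


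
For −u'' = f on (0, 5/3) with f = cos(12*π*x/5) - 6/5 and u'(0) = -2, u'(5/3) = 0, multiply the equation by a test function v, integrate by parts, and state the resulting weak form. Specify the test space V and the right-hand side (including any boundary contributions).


V = H^1(0, 5/3) (v unrestricted at boundary; u is determined up to an additive constant); weak form: ∫_0^5/3 u'v' dx = ∫_0^5/3 (cos(12*π*x/5) - 6/5) v dx + 2·v(0) for all v ∈ V.

Multiply both sides by a test function v and integrate from 0 to 5/3:
  ∫_0^5/3 −u''(x) v(x) dx = ∫_0^5/3 f(x) v(x) dx.
Integrate the LHS by parts once:
  ∫_0^5/3 −u'' v dx = −[u'(x) v(x)]_0^5/3 + ∫_0^5/3 u'(x) v'(x) dx.
Thus ∫_0^5/3 u'(x) v'(x) dx = ∫_0^5/3 f(x) v(x) dx + [u'(x) v(x)]_0^5/3.
Choose V so that boundary terms are either known or forced to vanish.
u has inhomogeneous Neumann u'(0) = -2, u'(5/3) = 0. [u' v]_0^5/3 = (0)·v(5/3) − (-2)·v(0) = 2·v(0). Take V = H^1(0, 5/3); boundary term becomes part of RHS.
Weak formulation: find u (satisfying any essential BC) such that ∫_0^5/3 u'(x) v'(x) dx = ∫_0^5/3 f v dx + 2·v(0) for all v ∈ V (Neumann data are natural BCs: they enter the RHS as boundary terms).
Substituting f(x) = cos(12*π*x/5) - 6/5, the right-hand side is ∫_0^5/3 (cos(12*π*x/5) - 6/5) v dx + 2·v(0).
Compatibility check (pure Neumann): taking v ≡ 1 ∈ V gives 0 = ∫_0^5/3 f dx + (0) − (-2), i.e. ∫_0^5/3 f dx must equal u'(0) − u'(5/3) = -2. Indeed ∫_0^5/3 (cos(12*π*x/5) - 6/5) dx = -2, so the data are compatible. The solution is then unique only up to an additive constant (fix it e.g. by requiring ∫_0^5/3 u dx = 0).


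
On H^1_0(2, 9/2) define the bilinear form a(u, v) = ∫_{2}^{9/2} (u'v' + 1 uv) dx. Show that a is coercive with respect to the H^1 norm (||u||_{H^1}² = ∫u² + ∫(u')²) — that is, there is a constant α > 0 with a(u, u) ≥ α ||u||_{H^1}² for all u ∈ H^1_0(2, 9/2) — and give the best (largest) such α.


α = 1

Coercivity of a(·,·) on H^1_0(2, 9/2) means a(u, u) ≥ α ||u||_{H^1}² for every u ∈ H^1_0.
The interval has length L = 5/2, and Poincaré/coercivity depend only on L. Here a(u, u) = ∫(u')² + (1)·∫u².
Here c = 1 ≥ 1, so a(u,u) = ∫(u')² + c∫u² ≥ ∫(u')² + ∫u² = ||u||_{H^1}², i.e. α = 1 works. No larger α is possible: a(u,u) ≥ α||u||_{H^1}² means (1−α)∫(u')² ≥ (α−c)∫u², and for the modes u_n = sin(nπ(x−x₀)/L) (x₀ the left endpoint) one has ∫u_n²/∫(u_n')² = (L/(nπ))² → 0, so a(u_n,u_n)/||u_n||_{H^1}² → 1. Hence the optimal constant is α = 1.
Therefore α = 1.


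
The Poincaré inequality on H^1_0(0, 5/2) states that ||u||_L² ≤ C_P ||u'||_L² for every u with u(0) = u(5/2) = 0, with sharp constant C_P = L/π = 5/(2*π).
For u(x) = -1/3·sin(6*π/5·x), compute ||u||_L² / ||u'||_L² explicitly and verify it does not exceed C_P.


||u||_L² / ||u'||_L² = 5/(6*π) < C_P = 5/(2*π).

u(x) = -1/3·sin(6*π/5·x), so u'(x) = -2*π*cos(6*π*x/5)/5.
Writing u(x) = A·sin(kπx/L) with A = -1/3 and k = 3, use ∫_0^L sin²(kπx/L) dx = L/2 and ∫_0^L cos²(kπx/L) dx = L/2.
u² = 1/9·sin²(6*π/5·x) and (u')² = 4*π^2/25·cos²(6*π/5·x), and each of sin², cos² integrates to L/2 = 5/4 over (0, 5/2).
∫_0^5/2 u² dx = 5/36, so ||u||_L² = sqrt(5)/6.
∫_0^5/2 (u')² dx = π^2/5, so ||u'||_L² = sqrt(5)*π/5.
Ratio ||u||_L² / ||u'||_L² = 5/(6*π).
Sharp Poincaré constant on H^1_0(0, 5/2) is C_P = L/π = 5/(2*π), achieved by sin(2*π/5·x).
This is the k = 3 harmonic; the ratio L/(kπ) is strictly less than C_P = L/π, consistent with the sharp inequality ||u||_L² ≤ C_P ||u'||_L².


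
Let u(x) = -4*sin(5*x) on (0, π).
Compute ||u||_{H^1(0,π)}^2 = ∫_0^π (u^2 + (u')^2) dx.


||u||_{H^1(0,π)}^2 = 208*π

u'(x) = -20*cos(5*x).
Expand u² and (u')² and integrate term by term on (0, π), using: for integers n ≥ 1, ∫_0^π sin²(nx) dx = ∫_0^π cos²(nx) dx = π/2; for n ≠ n', ∫_0^π sin(nx)sin(n'x) dx = ∫_0^π cos(nx)cos(n'x) dx = 0; and by product-to-sum, ∫_0^π sin(nx)cos(n'x) dx = ½∫_0^π [sin((n+n')x) + sin((n−n')x)] dx, which is 0 when n+n' is even and 2n/(n²−n'²) when n+n' is odd (it need not vanish on (0, π)).
  u² squared terms: (-4)²·∫sin(5x)² dx = 16·π/2 = 8*π.
  So ∫_0^π u² dx = 8*π.
  (u')² squared terms: (-20)²·∫cos(5x)² dx = 400·π/2 = 200*π.
  So ∫_0^π (u')² dx = 200*π.
||u||_{H^1}^2 = (8*π) + (200*π) = 208*π.


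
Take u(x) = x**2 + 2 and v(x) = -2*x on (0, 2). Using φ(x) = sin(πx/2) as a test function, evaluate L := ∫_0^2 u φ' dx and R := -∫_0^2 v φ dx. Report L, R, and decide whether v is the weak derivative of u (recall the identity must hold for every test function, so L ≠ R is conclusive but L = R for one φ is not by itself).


LHS = -8/π, RHS = 8/π. No, v is not the weak derivative of u.

u(x) = x**2 + 2, classical derivative u'(x) = 2*x.
φ(x) = sin(πx/2), so φ'(x) = π*cos(π*x/2)/2.
Note φ(0) = φ(2) = 0, so the boundary term u·φ vanishes.
LHS = ∫_0^2 u(x) φ'(x) dx = ∫_0^2 (π*x^2*cos(π*x/2)/2 + π*cos(π*x/2)) dx. Term by term:
  ∫_0^2 π*cos(π*x/2) dx = 0;  ∫_0^2 π*x^2*cos(π*x/2)/2 dx = -8/π.
Sum: 0 − 8/π = -8/π.
So LHS = -8/π.
∫_0^2 v(x) φ(x) dx = ∫_0^2 (-2*x*sin(π*x/2)) dx. Term by term:
  ∫_0^2 -2*x*sin(π*x/2) dx = -8/π.
So RHS = -∫_0^2 v(x) φ(x) dx = 8/π.
LHS − RHS = -16/π ≠ 0, so the identity fails.
(For a valid weak derivative the identity must hold for EVERY test function, in particular this one. The failure shows v is NOT the weak derivative of u.)
Correct weak derivative would be u'(x) = 2*x.


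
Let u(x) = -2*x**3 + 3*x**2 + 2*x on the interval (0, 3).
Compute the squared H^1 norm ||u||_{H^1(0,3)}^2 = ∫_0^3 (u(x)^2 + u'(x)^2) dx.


||u||_{H^1}^2 = 22362/35

The H^1 norm (squared) on an interval (0, L) is
  ||u||_{H^1}^2 = ∫_0^L u(x)^2 dx + ∫_0^L u'(x)^2 dx.
Compute u'(x) = -6*x**2 + 6*x + 2.
Then u(x)^2 = 4*x**6 - 12*x**5 + x**4 + 12*x**3 + 4*x**2 and u'(x)^2 = 36*x**4 - 72*x**3 + 12*x**2 + 24*x + 4.
Integrate each monomial from 0 to 3 using ∫_0^3 c·x^n dx = c·3^(n+1)/(n+1):
  ∫_0^3 u(x)^2 dx = ∫_0^3 (4*x^6 - 12*x^5 + x^4 + 12*x^3 + 4*x^2) dx. Term by term:
    ∫_0^3 4*x^6 dx = 8748/7;  ∫_0^3 -12*x^5 dx = -1458;  ∫_0^3 x^4 dx = 243/5;
    ∫_0^3 12*x^3 dx = 243;  ∫_0^3 4*x^2 dx = 36.
  Sum: 8748/7 − 1458 + 243/5 + 243 + 36 = 4176/35.
  ∫_0^3 u'(x)^2 dx = ∫_0^3 (36*x^4 - 72*x^3 + 12*x^2 + 24*x + 4) dx. Term by term:
    ∫_0^3 36*x^4 dx = 8748/5;  ∫_0^3 -72*x^3 dx = -1458;  ∫_0^3 12*x^2 dx = 108;
    ∫_0^3 24*x dx = 108;  ∫_0^3 4 dx = 12.
  Sum: 8748/5 − 1458 + 108 + 108 + 12 = 2598/5.
Adding: ||u||_{H^1}^2 = 4176/35 + 2598/5 = 22362/35.


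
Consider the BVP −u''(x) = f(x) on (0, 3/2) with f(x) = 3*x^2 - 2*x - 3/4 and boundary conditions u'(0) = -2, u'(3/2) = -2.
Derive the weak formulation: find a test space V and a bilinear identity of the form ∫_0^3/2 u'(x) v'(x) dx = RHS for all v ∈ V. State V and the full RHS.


V = H^1(0, 3/2) (v unrestricted at boundary; u is determined up to an additive constant); weak form: ∫_0^3/2 u'v' dx = ∫_0^3/2 (3*x^2 - 2*x - 3/4) v dx − 2·v(3/2) + 2·v(0) for all v ∈ V.

Multiply both sides by a test function v and integrate from 0 to 3/2:
  ∫_0^3/2 −u''(x) v(x) dx = ∫_0^3/2 f(x) v(x) dx.
Integrate the LHS by parts once:
  ∫_0^3/2 −u'' v dx = −[u'(x) v(x)]_0^3/2 + ∫_0^3/2 u'(x) v'(x) dx.
Thus ∫_0^3/2 u'(x) v'(x) dx = ∫_0^3/2 f(x) v(x) dx + [u'(x) v(x)]_0^3/2.
Choose V so that boundary terms are either known or forced to vanish.
u has inhomogeneous Neumann u'(0) = -2, u'(3/2) = -2. [u' v]_0^3/2 = (-2)·v(3/2) − (-2)·v(0) = − 2·v(3/2) + 2·v(0). Take V = H^1(0, 3/2); boundary term becomes part of RHS.
Weak formulation: find u (satisfying any essential BC) such that ∫_0^3/2 u'(x) v'(x) dx = ∫_0^3/2 f v dx − 2·v(3/2) + 2·v(0) for all v ∈ V (Neumann data are natural BCs: they enter the RHS as boundary terms).
Substituting f(x) = 3*x^2 - 2*x - 3/4, the right-hand side is ∫_0^3/2 (3*x^2 - 2*x - 3/4) v dx − 2·v(3/2) + 2·v(0).
Compatibility check (pure Neumann): taking v ≡ 1 ∈ V gives 0 = ∫_0^3/2 f dx + (-2) − (-2), i.e. ∫_0^3/2 f dx must equal u'(0) − u'(3/2) = 0. Indeed ∫_0^3/2 (3*x^2 - 2*x - 3/4) dx = 0, so the data are compatible. The solution is then unique only up to an additive constant (fix it e.g. by requiring ∫_0^3/2 u dx = 0).


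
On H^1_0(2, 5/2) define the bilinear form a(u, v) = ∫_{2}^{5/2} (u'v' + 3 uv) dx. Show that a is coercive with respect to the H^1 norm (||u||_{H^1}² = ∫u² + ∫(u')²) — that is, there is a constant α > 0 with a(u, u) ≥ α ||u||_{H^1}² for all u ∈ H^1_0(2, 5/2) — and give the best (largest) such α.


α = 1

Coercivity of a(·,·) on H^1_0(2, 5/2) means a(u, u) ≥ α ||u||_{H^1}² for every u ∈ H^1_0.
The interval has length L = 1/2, and Poincaré/coercivity depend only on L. Here a(u, u) = ∫(u')² + (3)·∫u².
Here c = 3 ≥ 1, so a(u,u) = ∫(u')² + c∫u² ≥ ∫(u')² + ∫u² = ||u||_{H^1}², i.e. α = 1 works. No larger α is possible: a(u,u) ≥ α||u||_{H^1}² means (1−α)∫(u')² ≥ (α−c)∫u², and for the modes u_n = sin(nπ(x−x₀)/L) (x₀ the left endpoint) one has ∫u_n²/∫(u_n')² = (L/(nπ))² → 0, so a(u_n,u_n)/||u_n||_{H^1}² → 1. Hence the optimal constant is α = 1.
Therefore α = 1.


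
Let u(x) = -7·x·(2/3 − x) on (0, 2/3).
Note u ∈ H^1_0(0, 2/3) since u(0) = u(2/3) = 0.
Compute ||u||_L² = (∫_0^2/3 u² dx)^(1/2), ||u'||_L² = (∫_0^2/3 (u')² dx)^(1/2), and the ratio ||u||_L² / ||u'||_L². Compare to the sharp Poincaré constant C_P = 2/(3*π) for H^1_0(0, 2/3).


||u||_L² / ||u'||_L² = sqrt(10)/15 < C_P = 2/(3*π).

u(x) = -7·x·(2/3 − x), so u'(x) = 14*x - 14/3.
u(x) = -7·x·(2/3 − x) vanishes at x = 0 and x = 2/3, so u ∈ H^1_0(0, 2/3). Differentiate via the product rule and integrate the resulting polynomials term by term.
  ∫_0^2/3 u² dx = ∫_0^2/3 (49*x^4 - 196*x^3/3 + 196*x^2/9) dx. Term by term:
    ∫_0^2/3 49*x^4 dx = 1568/1215;  ∫_0^2/3 -196*x^3/3 dx = -784/243;  ∫_0^2/3 196*x^2/9 dx = 1568/729.
  Sum: 1568/1215 − 784/243 + 1568/729 = 784/3645.
  ∫_0^2/3 (u')² dx = ∫_0^2/3 (196*x^2 - 392*x/3 + 196/9) dx. Term by term:
    ∫_0^2/3 196*x^2 dx = 1568/81;  ∫_0^2/3 -392*x/3 dx = -784/27;  ∫_0^2/3 196/9 dx = 392/27.
  Sum: 1568/81 − 784/27 + 392/27 = 392/81.
∫_0^2/3 u² dx = 784/3645, so ||u||_L² = 28*sqrt(5)/135.
∫_0^2/3 (u')² dx = 392/81, so ||u'||_L² = 14*sqrt(2)/9.
Ratio ||u||_L² / ||u'||_L² = sqrt(10)/15.
Sharp Poincaré constant on H^1_0(0, 2/3) is C_P = L/π = 2/(3*π), achieved by sin(3*π/2·x).
A polynomial bump cannot attain the sharp Poincaré constant (only the first sine eigenfunction does), so the ratio is strictly less than C_P, consistent with ||u||_L² ≤ C_P ||u'||_L².


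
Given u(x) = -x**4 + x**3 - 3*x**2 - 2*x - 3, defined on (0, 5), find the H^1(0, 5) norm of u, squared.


||u||_{H^1}^2 = 88474655/252

The H^1 norm (squared) on an interval (0, L) is
  ||u||_{H^1}^2 = ∫_0^L u(x)^2 dx + ∫_0^L u'(x)^2 dx.
Compute u'(x) = -4*x**3 + 3*x**2 - 6*x - 2.
Then u(x)^2 = x**8 - 2*x**7 + 7*x**6 - 2*x**5 + 11*x**4 + 6*x**3 + 22*x**2 + 12*x + 9 and u'(x)^2 = 16*x**6 - 24*x**5 + 57*x**4 - 20*x**3 + 24*x**2 + 24*x + 4.
Integrate each monomial from 0 to 5 using ∫_0^5 c·x^n dx = c·5^(n+1)/(n+1):
  ∫_0^5 u(x)^2 dx = ∫_0^5 (x^8 - 2*x^7 + 7*x^6 - 2*x^5 + 11*x^4 + 6*x^3 + 22*x^2 + 12*x + 9) dx. Term by term:
    ∫_0^5 x^8 dx = 1953125/9;  ∫_0^5 -2*x^7 dx = -390625/4;  ∫_0^5 7*x^6 dx = 78125;
    ∫_0^5 -2*x^5 dx = -15625/3;  ∫_0^5 11*x^4 dx = 6875;  ∫_0^5 6*x^3 dx = 1875/2;
    ∫_0^5 22*x^2 dx = 2750/3;  ∫_0^5 12*x dx = 150;  ∫_0^5 9 dx = 45.
  Sum: 1953125/9 − 390625/4 + 78125 − 15625/3 + 6875 + 1875/2 + 2750/3 + 150 + 45 = 7243145/36.
  ∫_0^5 u'(x)^2 dx = ∫_0^5 (16*x^6 - 24*x^5 + 57*x^4 - 20*x^3 + 24*x^2 + 24*x + 4) dx. Term by term:
    ∫_0^5 16*x^6 dx = 1250000/7;  ∫_0^5 -24*x^5 dx = -62500;  ∫_0^5 57*x^4 dx = 35625;
    ∫_0^5 -20*x^3 dx = -3125;  ∫_0^5 24*x^2 dx = 1000;  ∫_0^5 24*x dx = 300;
    ∫_0^5 4 dx = 20.
  Sum: 1250000/7 − 62500 + 35625 − 3125 + 1000 + 300 + 20 = 1049240/7.
Adding: ||u||_{H^1}^2 = 7243145/36 + 1049240/7 = 88474655/252.


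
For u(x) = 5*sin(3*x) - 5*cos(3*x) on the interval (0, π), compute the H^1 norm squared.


||u||_{H^1(0,π)}^2 = 250*π

u'(x) = 15*sin(3*x) + 15*cos(3*x).
Expand u² and (u')² and integrate term by term on (0, π), using: for integers n ≥ 1, ∫_0^π sin²(nx) dx = ∫_0^π cos²(nx) dx = π/2; for n ≠ n', ∫_0^π sin(nx)sin(n'x) dx = ∫_0^π cos(nx)cos(n'x) dx = 0; and by product-to-sum, ∫_0^π sin(nx)cos(n'x) dx = ½∫_0^π [sin((n+n')x) + sin((n−n')x)] dx, which is 0 when n+n' is even and 2n/(n²−n'²) when n+n' is odd (it need not vanish on (0, π)).
  u² squared terms: (-5)²·∫cos(3x)² dx = 25·π/2 = 25*π/2;  (5)²·∫sin(3x)² dx = 25·π/2 = 25*π/2.
  u² cross terms: 2·(-5)·(5)·∫cos(3x)·sin(3x) dx = -50·(0) = 0.
  So ∫_0^π u² dx = 25*π/2 + 25*π/2 + 0 = 25*π.
  (u')² squared terms: (15)²·∫cos(3x)² dx = 225·π/2 = 225*π/2;  (15)²·∫sin(3x)² dx = 225·π/2 = 225*π/2.
  (u')² cross terms: 2·(15)·(15)·∫cos(3x)·sin(3x) dx = 450·(0) = 0.
  So ∫_0^π (u')² dx = 225*π/2 + 225*π/2 + 0 = 225*π.
||u||_{H^1}^2 = (25*π) + (225*π) = 250*π.


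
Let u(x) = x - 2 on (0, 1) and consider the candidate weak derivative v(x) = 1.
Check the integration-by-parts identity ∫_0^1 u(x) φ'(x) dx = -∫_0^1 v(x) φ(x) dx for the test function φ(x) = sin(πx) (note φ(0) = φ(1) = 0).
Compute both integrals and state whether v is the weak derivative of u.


LHS = -2/π, RHS = -2/π. Yes, v = u' weakly.

u(x) = x - 2, classical derivative u'(x) = 1.
φ(x) = sin(πx), so φ'(x) = π*cos(π*x).
Note φ(0) = φ(1) = 0, so the boundary term u·φ vanishes.
LHS = ∫_0^1 u(x) φ'(x) dx = ∫_0^1 (π*x*cos(π*x) - 2*π*cos(π*x)) dx. Term by term:
  ∫_0^1 -2*π*cos(π*x) dx = 0;  ∫_0^1 π*x*cos(π*x) dx = -2/π.
Sum: 0 − 2/π = -2/π.
So LHS = -2/π.
∫_0^1 v(x) φ(x) dx = ∫_0^1 (sin(π*x)) dx. Term by term:
  ∫_0^1 sin(π*x) dx = 2/π.
So RHS = -∫_0^1 v(x) φ(x) dx = -2/π.
LHS = RHS, so the identity holds for this test φ.
Moreover u is smooth here and v(x) = u'(x) = 1 pointwise, so the identity holds for every test function. Hence v is the weak derivative of u.


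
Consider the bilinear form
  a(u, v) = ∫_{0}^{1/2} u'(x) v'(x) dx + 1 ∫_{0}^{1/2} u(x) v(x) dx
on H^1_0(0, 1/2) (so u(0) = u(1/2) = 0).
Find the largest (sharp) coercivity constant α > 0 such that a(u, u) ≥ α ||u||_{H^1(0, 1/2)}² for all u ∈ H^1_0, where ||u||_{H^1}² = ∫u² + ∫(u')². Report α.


α = 1

Coercivity of a(·,·) on H^1_0(0, 1/2) means a(u, u) ≥ α ||u||_{H^1}² for every u ∈ H^1_0.
The interval has length L = 1/2, and Poincaré/coercivity depend only on L. Here a(u, u) = ∫(u')² + (1)·∫u².
Here c = 1 ≥ 1, so a(u,u) = ∫(u')² + c∫u² ≥ ∫(u')² + ∫u² = ||u||_{H^1}², i.e. α = 1 works. No larger α is possible: a(u,u) ≥ α||u||_{H^1}² means (1−α)∫(u')² ≥ (α−c)∫u², and for the modes u_n = sin(nπ(x−x₀)/L) (x₀ the left endpoint) one has ∫u_n²/∫(u_n')² = (L/(nπ))² → 0, so a(u_n,u_n)/||u_n||_{H^1}² → 1. Hence the optimal constant is α = 1.
Therefore α = 1.


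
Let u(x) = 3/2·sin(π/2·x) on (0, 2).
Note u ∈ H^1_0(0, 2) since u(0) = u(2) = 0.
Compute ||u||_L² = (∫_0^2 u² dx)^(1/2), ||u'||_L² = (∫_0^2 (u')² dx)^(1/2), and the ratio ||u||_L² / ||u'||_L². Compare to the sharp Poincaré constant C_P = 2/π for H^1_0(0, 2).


||u||_L² / ||u'||_L² = 2/π = C_P.

u(x) = 3/2·sin(π/2·x), so u'(x) = 3*π*cos(π*x/2)/4.
Writing u(x) = A·sin(kπx/L) with A = 3/2 and k = 1, use ∫_0^L sin²(kπx/L) dx = L/2 and ∫_0^L cos²(kπx/L) dx = L/2.
u² = 9/4·sin²(π/2·x) and (u')² = 9*π^2/16·cos²(π/2·x), and each of sin², cos² integrates to L/2 = 1 over (0, 2).
∫_0^2 u² dx = 9/4, so ||u||_L² = 3/2.
∫_0^2 (u')² dx = 9*π^2/16, so ||u'||_L² = 3*π/4.
Ratio ||u||_L² / ||u'||_L² = 2/π.
Sharp Poincaré constant on H^1_0(0, 2) is C_P = L/π = 2/π, achieved by sin(π/2·x).
This is the k = 1 eigenfunction (up to amplitude), so the ratio equals the sharp Poincaré constant exactly.


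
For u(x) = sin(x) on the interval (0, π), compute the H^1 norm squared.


||u||_{H^1(0,π)}^2 = π

u'(x) = cos(x).
Expand u² and (u')² and integrate term by term on (0, π), using: for integers n ≥ 1, ∫_0^π sin²(nx) dx = ∫_0^π cos²(nx) dx = π/2; for n ≠ n', ∫_0^π sin(nx)sin(n'x) dx = ∫_0^π cos(nx)cos(n'x) dx = 0; and by product-to-sum, ∫_0^π sin(nx)cos(n'x) dx = ½∫_0^π [sin((n+n')x) + sin((n−n')x)] dx, which is 0 when n+n' is even and 2n/(n²−n'²) when n+n' is odd (it need not vanish on (0, π)).
  u² squared terms: (1)²·∫sin(x)² dx = 1·π/2 = π/2.
  So ∫_0^π u² dx = π/2.
  (u')² squared terms: (1)²·∫cos(x)² dx = 1·π/2 = π/2.
  So ∫_0^π (u')² dx = π/2.
||u||_{H^1}^2 = (π/2) + (π/2) = π.


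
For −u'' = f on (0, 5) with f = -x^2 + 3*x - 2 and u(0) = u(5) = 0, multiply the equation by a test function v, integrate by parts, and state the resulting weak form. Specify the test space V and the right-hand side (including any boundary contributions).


V = H^1_0(0, 5) (so v(0) = v(5) = 0); weak form: ∫_0^5 u'v' dx = ∫_0^5 (-x^2 + 3*x - 2) v dx for all v ∈ V.

Multiply both sides by a test function v and integrate from 0 to 5:
  ∫_0^5 −u''(x) v(x) dx = ∫_0^5 f(x) v(x) dx.
Integrate the LHS by parts once:
  ∫_0^5 −u'' v dx = −[u'(x) v(x)]_0^5 + ∫_0^5 u'(x) v'(x) dx.
Thus ∫_0^5 u'(x) v'(x) dx = ∫_0^5 f(x) v(x) dx + [u'(x) v(x)]_0^5.
Choose V so that boundary terms are either known or forced to vanish.
u is Dirichlet: u(0) = u(5) = 0. Let V = H^1_0(0, 5); then v(0) = v(5) = 0, and [u' v]_0^5 = 0.
Weak formulation: find u (satisfying any essential BC) such that ∫_0^5 u'(x) v'(x) dx = ∫_0^5 f v dx for all v ∈ V.
Substituting f(x) = -x^2 + 3*x - 2, the right-hand side is ∫_0^5 (-x^2 + 3*x - 2) v dx.


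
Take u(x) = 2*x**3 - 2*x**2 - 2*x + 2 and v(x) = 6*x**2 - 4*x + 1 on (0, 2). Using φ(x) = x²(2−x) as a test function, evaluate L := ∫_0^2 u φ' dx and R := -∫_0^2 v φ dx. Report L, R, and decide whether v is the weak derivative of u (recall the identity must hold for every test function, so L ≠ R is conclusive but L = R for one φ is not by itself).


LHS = -56/15, RHS = -116/15. No, v is not the weak derivative of u.

u(x) = 2*x**3 - 2*x**2 - 2*x + 2, classical derivative u'(x) = 6*x**2 - 4*x - 2.
φ(x) = x²(2−x), so φ'(x) = x*(4 - 3*x).
Note φ(0) = φ(2) = 0, so the boundary term u·φ vanishes.
LHS = ∫_0^2 u(x) φ'(x) dx = ∫_0^2 (-6*x^5 + 14*x^4 - 2*x^3 - 14*x^2 + 8*x) dx. Term by term:
  ∫_0^2 -6*x^5 dx = -64;  ∫_0^2 14*x^4 dx = 448/5;  ∫_0^2 -2*x^3 dx = -8;
  ∫_0^2 -14*x^2 dx = -112/3;  ∫_0^2 8*x dx = 16.
Sum: -64 + 448/5 − 8 − 112/3 + 16 = -56/15.
So LHS = -56/15.
∫_0^2 v(x) φ(x) dx = ∫_0^2 (-6*x^5 + 16*x^4 - 9*x^3 + 2*x^2) dx. Term by term:
  ∫_0^2 -6*x^5 dx = -64;  ∫_0^2 16*x^4 dx = 512/5;  ∫_0^2 -9*x^3 dx = -36;
  ∫_0^2 2*x^2 dx = 16/3.
Sum: -64 + 512/5 − 36 + 16/3 = 116/15.
So RHS = -∫_0^2 v(x) φ(x) dx = -116/15.
LHS − RHS = 4 ≠ 0, so the identity fails.
(For a valid weak derivative the identity must hold for EVERY test function, in particular this one. The failure shows v is NOT the weak derivative of u.)
Correct weak derivative would be u'(x) = 6*x**2 - 4*x - 2.


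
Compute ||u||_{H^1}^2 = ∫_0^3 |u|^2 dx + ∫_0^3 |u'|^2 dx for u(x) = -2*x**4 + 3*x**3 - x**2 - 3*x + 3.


||u||_{H^1}^2 = 106119/10

The H^1 norm (squared) on an interval (0, L) is
  ||u||_{H^1}^2 = ∫_0^L u(x)^2 dx + ∫_0^L u'(x)^2 dx.
Compute u'(x) = -8*x**3 + 9*x**2 - 2*x - 3.
Then u(x)^2 = 4*x**8 - 12*x**7 + 13*x**6 + 6*x**5 - 29*x**4 + 24*x**3 + 3*x**2 - 18*x + 9 and u'(x)^2 = 64*x**6 - 144*x**5 + 113*x**4 + 12*x**3 - 50*x**2 + 12*x + 9.
Integrate each monomial from 0 to 3 using ∫_0^3 c·x^n dx = c·3^(n+1)/(n+1):
  ∫_0^3 u(x)^2 dx = ∫_0^3 (4*x^8 - 12*x^7 + 13*x^6 + 6*x^5 - 29*x^4 + 24*x^3 + 3*x^2 - 18*x + 9) dx. Term by term:
    ∫_0^3 4*x^8 dx = 8748;  ∫_0^3 -12*x^7 dx = -19683/2;  ∫_0^3 13*x^6 dx = 28431/7;
    ∫_0^3 6*x^5 dx = 729;  ∫_0^3 -29*x^4 dx = -7047/5;  ∫_0^3 24*x^3 dx = 486;
    ∫_0^3 3*x^2 dx = 27;  ∫_0^3 -18*x dx = -81;  ∫_0^3 9 dx = 27.
  Sum: 8748 − 19683/2 + 28431/7 + 729 − 7047/5 + 486 + 27 − 81 + 27 = 192267/70.
  ∫_0^3 u'(x)^2 dx = ∫_0^3 (64*x^6 - 144*x^5 + 113*x^4 + 12*x^3 - 50*x^2 + 12*x + 9) dx. Term by term:
    ∫_0^3 64*x^6 dx = 139968/7;  ∫_0^3 -144*x^5 dx = -17496;  ∫_0^3 113*x^4 dx = 27459/5;
    ∫_0^3 12*x^3 dx = 243;  ∫_0^3 -50*x^2 dx = -450;  ∫_0^3 12*x dx = 54;
    ∫_0^3 9 dx = 27.
  Sum: 139968/7 − 17496 + 27459/5 + 243 − 450 + 54 + 27 = 275283/35.
Adding: ||u||_{H^1}^2 = 192267/70 + 275283/35 = 106119/10.


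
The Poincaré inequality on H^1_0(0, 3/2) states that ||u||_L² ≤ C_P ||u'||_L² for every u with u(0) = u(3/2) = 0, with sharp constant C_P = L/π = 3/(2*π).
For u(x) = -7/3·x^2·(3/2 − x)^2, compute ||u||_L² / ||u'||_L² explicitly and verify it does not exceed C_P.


||u||_L² / ||u'||_L² = sqrt(3)/4 < C_P = 3/(2*π).

u(x) = -7/3·x^2·(3/2 − x)^2, so u'(x) = 7*x*(-8*x^2 + 18*x - 9)/6.
u(x) = -7/3·x^2·(3/2 − x)^2 vanishes at x = 0 and x = 3/2, so u ∈ H^1_0(0, 3/2). Differentiate via the product rule and integrate the resulting polynomials term by term.
  ∫_0^3/2 u² dx = ∫_0^3/2 (49*x^8/9 - 98*x^7/3 + 147*x^6/2 - 147*x^5/2 + 441*x^4/16) dx. Term by term:
    ∫_0^3/2 49*x^8/9 dx = 11907/512;  ∫_0^3/2 -98*x^7/3 dx = -107163/1024;  ∫_0^3/2 147*x^6/2 dx = 45927/256;
    ∫_0^3/2 -147*x^5/2 dx = -35721/256;  ∫_0^3/2 441*x^4/16 dx = 107163/2560.
  Sum: 11907/512 − 107163/1024 + 45927/256 − 35721/256 + 107163/2560 = 1701/5120.
  ∫_0^3/2 (u')² dx = ∫_0^3/2 (784*x^6/9 - 392*x^5 + 637*x^4 - 441*x^3 + 441*x^2/4) dx. Term by term:
    ∫_0^3/2 784*x^6/9 dx = 1701/8;  ∫_0^3/2 -392*x^5 dx = -11907/16;  ∫_0^3/2 637*x^4 dx = 154791/160;
    ∫_0^3/2 -441*x^3 dx = -35721/64;  ∫_0^3/2 441*x^2/4 dx = 3969/32.
  Sum: 1701/8 − 11907/16 + 154791/160 − 35721/64 + 3969/32 = 567/320.
∫_0^3/2 u² dx = 1701/5120, so ||u||_L² = 9*sqrt(105)/160.
∫_0^3/2 (u')² dx = 567/320, so ||u'||_L² = 9*sqrt(35)/40.
Ratio ||u||_L² / ||u'||_L² = sqrt(3)/4.
Sharp Poincaré constant on H^1_0(0, 3/2) is C_P = L/π = 3/(2*π), achieved by sin(2*π/3·x).
A polynomial bump cannot attain the sharp Poincaré constant (only the first sine eigenfunction does), so the ratio is strictly less than C_P, consistent with ||u||_L² ≤ C_P ||u'||_L².


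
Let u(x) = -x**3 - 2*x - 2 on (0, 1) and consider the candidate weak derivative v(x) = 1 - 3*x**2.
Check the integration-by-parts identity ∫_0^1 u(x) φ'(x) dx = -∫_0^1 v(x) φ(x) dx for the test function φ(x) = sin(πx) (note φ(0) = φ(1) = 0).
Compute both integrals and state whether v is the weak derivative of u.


LHS = -12/π^3 + 7/π, RHS = (-12 + π^2)/π^3. No, v is not the weak derivative of u.

u(x) = -x**3 - 2*x - 2, classical derivative u'(x) = -3*x**2 - 2.
φ(x) = sin(πx), so φ'(x) = π*cos(π*x).
Note φ(0) = φ(1) = 0, so the boundary term u·φ vanishes.
LHS = ∫_0^1 u(x) φ'(x) dx = ∫_0^1 (-π*x^3*cos(π*x) - 2*π*x*cos(π*x) - 2*π*cos(π*x)) dx. Term by term:
  ∫_0^1 -2*π*cos(π*x) dx = 0;  ∫_0^1 -π*x^3*cos(π*x) dx = -12/π^3 + 3/π;  ∫_0^1 -2*π*x*cos(π*x) dx = 4/π.
Sum: 0 + -12/π^3 + 3/π + 4/π = -12/π^3 + 7/π.
So LHS = -12/π^3 + 7/π.
∫_0^1 v(x) φ(x) dx = ∫_0^1 (-3*x^2*sin(π*x) + sin(π*x)) dx. Term by term:
  ∫_0^1 -3*x^2*sin(π*x) dx = -3/π + 12/π^3;  ∫_0^1 sin(π*x) dx = 2/π.
Sum: -3/π + 12/π^3 + 2/π = (12 - π^2)/π^3.
So RHS = -∫_0^1 v(x) φ(x) dx = (-12 + π^2)/π^3.
LHS − RHS = 6/π ≠ 0, so the identity fails.
(For a valid weak derivative the identity must hold for EVERY test function, in particular this one. The failure shows v is NOT the weak derivative of u.)
Correct weak derivative would be u'(x) = -3*x**2 - 2.


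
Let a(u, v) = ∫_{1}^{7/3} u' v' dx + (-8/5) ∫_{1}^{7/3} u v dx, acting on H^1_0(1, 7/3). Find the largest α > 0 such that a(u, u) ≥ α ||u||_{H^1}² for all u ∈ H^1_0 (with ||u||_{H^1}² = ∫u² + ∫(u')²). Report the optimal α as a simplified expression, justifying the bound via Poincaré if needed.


α = (-128 + 45*π^2)/(5*(16 + 9*π^2))

Coercivity of a(·,·) on H^1_0(1, 7/3) means a(u, u) ≥ α ||u||_{H^1}² for every u ∈ H^1_0.
The interval has length L = 4/3, and Poincaré/coercivity depend only on L. Here a(u, u) = ∫(u')² + (-8/5)·∫u².
Here c = -8/5 < 0 with |c| < (π/L)² = 9*π^2/16, so coercivity still holds. The condition a(u,u) ≥ α||u||_{H^1}² reads (1−α)∫(u')² ≥ (α−c)∫u². Any admissible α is ≤ 1 (rapidly oscillating u have ∫u²/∫(u')² → 0), and α = 1 would force 0 ≥ (1−c)∫u², impossible since c < 1; so 1−α > 0. By the sharp Poincaré inequality on H^1_0 of an interval of length L, ∫(u')² ≥ (π/L)²∫u² with equality for the first sine mode sin(π(x−x₀)/L) (x₀ the left endpoint), so the inequality holds for all u iff (1−α)(π/L)² ≥ α − c, i.e. α ≤ ((π/L)² + c)/((π/L)² + 1) = (1 + c(L/π)²)/(1 + (L/π)²). (Direct route, valid since c ≤ 0: Poincaré gives c∫u² ≥ c(L/π)²∫(u')², so a(u,u) ≥ (1 + c(L/π)²)∫(u')², while ||u||_{H^1}² ≤ (1 + (L/π)²)∫(u')²; dividing yields the same α.) With (π/L)² = 9*π^2/16 and c = -8/5, the largest admissible constant is α = ((π/L)² + c)/((π/L)² + 1).
Simplifying, α = (-128 + 45*π^2)/(5*(16 + 9*π^2)).


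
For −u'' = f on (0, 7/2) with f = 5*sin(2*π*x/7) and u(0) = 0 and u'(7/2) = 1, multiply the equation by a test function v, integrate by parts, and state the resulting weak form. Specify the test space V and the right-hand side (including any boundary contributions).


V = {v ∈ H^1(0, 7/2) : v(0) = 0} (test functions vanish at x = 0 where u is specified); weak form: ∫_0^7/2 u'v' dx = ∫_0^7/2 (5*sin(2*π*x/7)) v dx + v(7/2) for all v ∈ V.

Multiply both sides by a test function v and integrate from 0 to 7/2:
  ∫_0^7/2 −u''(x) v(x) dx = ∫_0^7/2 f(x) v(x) dx.
Integrate the LHS by parts once:
  ∫_0^7/2 −u'' v dx = −[u'(x) v(x)]_0^7/2 + ∫_0^7/2 u'(x) v'(x) dx.
Thus ∫_0^7/2 u'(x) v'(x) dx = ∫_0^7/2 f(x) v(x) dx + [u'(x) v(x)]_0^7/2.
Choose V so that boundary terms are either known or forced to vanish.
Mixed BC: u(0) = 0 (Dirichlet) and u'(7/2) = 1 (Neumann). Define V = {v ∈ H^1(0, 7/2) : v(0) = 0}. Then [u' v]_0^7/2 = u'(7/2)·v(7/2) − u'(0)·0 = v(7/2).
Weak formulation: find u (satisfying any essential BC) such that ∫_0^7/2 u'(x) v'(x) dx = ∫_0^7/2 f v dx + v(7/2) for all v ∈ V (Dirichlet at 0 absorbed into V; Neumann datum at x = 7/2 contributes the boundary term).
Substituting f(x) = 5*sin(2*π*x/7), the right-hand side is ∫_0^7/2 (5*sin(2*π*x/7)) v dx + v(7/2).


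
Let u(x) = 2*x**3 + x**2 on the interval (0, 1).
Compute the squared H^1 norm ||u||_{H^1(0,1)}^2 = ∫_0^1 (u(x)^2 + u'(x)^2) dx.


||u||_{H^1}^2 = 559/35

The H^1 norm (squared) on an interval (0, L) is
  ||u||_{H^1}^2 = ∫_0^L u(x)^2 dx + ∫_0^L u'(x)^2 dx.
Compute u'(x) = 6*x**2 + 2*x.
Then u(x)^2 = 4*x**6 + 4*x**5 + x**4 and u'(x)^2 = 36*x**4 + 24*x**3 + 4*x**2.
Integrate each monomial from 0 to 1 using ∫_0^1 c·x^n dx = c·1^(n+1)/(n+1):
  ∫_0^1 u(x)^2 dx = ∫_0^1 (4*x^6 + 4*x^5 + x^4) dx. Term by term:
    ∫_0^1 4*x^6 dx = 4/7;  ∫_0^1 4*x^5 dx = 2/3;  ∫_0^1 x^4 dx = 1/5.
  Sum: 4/7 + 2/3 + 1/5 = 151/105.
  ∫_0^1 u'(x)^2 dx = ∫_0^1 (36*x^4 + 24*x^3 + 4*x^2) dx. Term by term:
    ∫_0^1 36*x^4 dx = 36/5;  ∫_0^1 24*x^3 dx = 6;  ∫_0^1 4*x^2 dx = 4/3.
  Sum: 36/5 + 6 + 4/3 = 218/15.
Adding: ||u||_{H^1}^2 = 151/105 + 218/15 = 559/35.


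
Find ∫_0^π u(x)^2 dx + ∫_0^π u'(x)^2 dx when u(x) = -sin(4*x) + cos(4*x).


||u||_{H^1(0,π)}^2 = 17*π

u'(x) = -4*sin(4*x) - 4*cos(4*x).
Expand u² and (u')² and integrate term by term on (0, π), using: for integers n ≥ 1, ∫_0^π sin²(nx) dx = ∫_0^π cos²(nx) dx = π/2; for n ≠ n', ∫_0^π sin(nx)sin(n'x) dx = ∫_0^π cos(nx)cos(n'x) dx = 0; and by product-to-sum, ∫_0^π sin(nx)cos(n'x) dx = ½∫_0^π [sin((n+n')x) + sin((n−n')x)] dx, which is 0 when n+n' is even and 2n/(n²−n'²) when n+n' is odd (it need not vanish on (0, π)).
  u² squared terms: (-1)²·∫sin(4x)² dx = 1·π/2 = π/2;  (1)²·∫cos(4x)² dx = 1·π/2 = π/2.
  u² cross terms: 2·(-1)·(1)·∫sin(4x)·cos(4x) dx = -2·(0) = 0.
  So ∫_0^π u² dx = π/2 + π/2 + 0 = π.
  (u')² squared terms: (-4)²·∫cos(4x)² dx = 16·π/2 = 8*π;  (-4)²·∫sin(4x)² dx = 16·π/2 = 8*π.
  (u')² cross terms: 2·(-4)·(-4)·∫cos(4x)·sin(4x) dx = 32·(0) = 0.
  So ∫_0^π (u')² dx = 8*π + 8*π + 0 = 16*π.
||u||_{H^1}^2 = (π) + (16*π) = 17*π.


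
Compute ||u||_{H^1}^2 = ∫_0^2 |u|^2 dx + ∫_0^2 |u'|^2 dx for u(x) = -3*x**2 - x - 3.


||u||_{H^1}^2 = 4264/15

The H^1 norm (squared) on an interval (0, L) is
  ||u||_{H^1}^2 = ∫_0^L u(x)^2 dx + ∫_0^L u'(x)^2 dx.
Compute u'(x) = -6*x - 1.
Then u(x)^2 = 9*x**4 + 6*x**3 + 19*x**2 + 6*x + 9 and u'(x)^2 = 36*x**2 + 12*x + 1.
Integrate each monomial from 0 to 2 using ∫_0^2 c·x^n dx = c·2^(n+1)/(n+1):
  ∫_0^2 u(x)^2 dx = ∫_0^2 (9*x^4 + 6*x^3 + 19*x^2 + 6*x + 9) dx. Term by term:
    ∫_0^2 9*x^4 dx = 288/5;  ∫_0^2 6*x^3 dx = 24;  ∫_0^2 19*x^2 dx = 152/3;
    ∫_0^2 6*x dx = 12;  ∫_0^2 9 dx = 18.
  Sum: 288/5 + 24 + 152/3 + 12 + 18 = 2434/15.
  ∫_0^2 u'(x)^2 dx = ∫_0^2 (36*x^2 + 12*x + 1) dx. Term by term:
    ∫_0^2 36*x^2 dx = 96;  ∫_0^2 12*x dx = 24;  ∫_0^2 1 dx = 2.
  Sum: 96 + 24 + 2 = 122.
Adding: ||u||_{H^1}^2 = 2434/15 + 122 = 4264/15.


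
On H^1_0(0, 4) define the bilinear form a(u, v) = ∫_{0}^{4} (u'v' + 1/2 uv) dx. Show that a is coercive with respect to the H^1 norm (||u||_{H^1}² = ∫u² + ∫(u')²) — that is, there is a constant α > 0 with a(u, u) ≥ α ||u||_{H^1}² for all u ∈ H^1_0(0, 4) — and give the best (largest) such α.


α = (8 + π^2)/(π^2 + 16)

Coercivity of a(·,·) on H^1_0(0, 4) means a(u, u) ≥ α ||u||_{H^1}² for every u ∈ H^1_0.
The interval has length L = 4, and Poincaré/coercivity depend only on L. Here a(u, u) = ∫(u')² + (1/2)·∫u².
Here 0 < c = 1/2 < 1. The condition a(u,u) ≥ α||u||_{H^1}² reads (1−α)∫(u')² ≥ (α−c)∫u². Any admissible α is ≤ 1 (rapidly oscillating u have ∫u²/∫(u')² → 0), and α = 1 would force 0 ≥ (1−c)∫u², impossible since c < 1; so 1−α > 0. By the sharp Poincaré inequality on H^1_0 of an interval of length L, ∫(u')² ≥ (π/L)²∫u² with equality for the first sine mode sin(π(x−x₀)/L) (x₀ the left endpoint), so the inequality holds for all u iff (1−α)(π/L)² ≥ α − c, i.e. α ≤ ((π/L)² + c)/((π/L)² + 1) = (1 + c(L/π)²)/(1 + (L/π)²). With (π/L)² = π^2/16 and c = 1/2, the largest admissible constant is α = ((π/L)² + c)/((π/L)² + 1).
Simplifying, α = (8 + π^2)/(π^2 + 16).
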